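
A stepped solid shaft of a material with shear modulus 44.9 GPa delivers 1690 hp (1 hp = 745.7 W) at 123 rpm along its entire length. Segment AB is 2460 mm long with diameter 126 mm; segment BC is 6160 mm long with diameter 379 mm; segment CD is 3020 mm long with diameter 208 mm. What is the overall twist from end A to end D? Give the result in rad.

0.259 rad

ω = 2π·123/60 = 12.88 rad/s, so T = P/ω = 1690×745.7 / 12.88 = 97840 N·m.
J_AB = π(0.126)⁴/32 = 2.47×10^-5 m⁴; J_BC = π(0.379)⁴/32 = 2.03×10^-3 m⁴; J_CD = π(0.208)⁴/32 = 1.84×10^-4 m⁴.
θ = (T/G)·Σ L_i/J_i = (97840/44.9×10⁹)·(2.46/2.47×10^-5 + 6.16/2.03×10^-3 + 3.02/1.84×10^-4) = 0.2591 rad.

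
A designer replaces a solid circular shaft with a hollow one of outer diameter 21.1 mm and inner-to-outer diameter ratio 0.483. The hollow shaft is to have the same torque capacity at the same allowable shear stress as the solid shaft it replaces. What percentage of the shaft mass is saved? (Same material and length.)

20.4 %

Equal τ_max and T ⇒ the solid shaft needs d_s³ = d_o³(1−k⁴), so d_s = 21.1·(1−0.483⁴)^(1/3) = 20.71 mm.
Area ratio A_h/A_s = d_o²(1−k²)/d_s² = (1−k²)/(1−k⁴)^(2/3) = 0.7959.
Mass saving = 1 − 0.7959 = 20.4 %.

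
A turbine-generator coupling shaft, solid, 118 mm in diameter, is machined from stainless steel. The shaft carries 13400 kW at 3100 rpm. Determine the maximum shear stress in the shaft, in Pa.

1.28e8 Pa

ω = 2π·3100/60 = 324.6 rad/s, so T = P/ω = 13400×10³ / 324.6 = 41280 N·m.
J = πd⁴/32 = π(0.118)⁴/32 = 1.903×10^-5 m⁴.
τ_max = T·r/J = 41280 × 0.0590 / 1.903×10^-5 = 1.279×10^8 Pa.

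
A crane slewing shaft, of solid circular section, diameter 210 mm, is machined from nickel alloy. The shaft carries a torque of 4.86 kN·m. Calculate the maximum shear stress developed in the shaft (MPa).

2.67 MPa

J = πd⁴/32 = π(0.210)⁴/32 = 1.909×10^-4 m⁴.
τ_max = T·r/J = 4860 × 0.105 / 1.909×10^-4 = 2.673×10^6 Pa.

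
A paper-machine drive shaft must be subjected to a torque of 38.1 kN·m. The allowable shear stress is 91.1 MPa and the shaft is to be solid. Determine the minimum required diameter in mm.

For a solid shaft τ_max = 16T/(πd³), so d = (16T/(π τ_allow))^(1/3) = (16·38100/(π·9.11×10^7))^(1/3) = 0.1287 m.

129 mm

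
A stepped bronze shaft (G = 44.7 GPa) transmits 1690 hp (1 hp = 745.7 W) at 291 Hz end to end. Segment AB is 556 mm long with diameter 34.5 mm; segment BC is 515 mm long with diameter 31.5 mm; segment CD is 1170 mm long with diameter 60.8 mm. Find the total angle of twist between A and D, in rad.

0.157 rad

ω = 2π·291 = 1828 rad/s, so T = P/ω = 1690×745.7 / 1828 = 689.3 N·m.
J_AB = π(0.0345)⁴/32 = 1.39×10^-7 m⁴; J_BC = π(0.0315)⁴/32 = 9.67×10^-8 m⁴; J_CD = π(0.0608)⁴/32 = 1.34×10^-6 m⁴.
θ = (T/G)·Σ L_i/J_i = (689.3/44.7×10⁹)·(0.556/1.39×10^-7 + 0.515/9.67×10^-8 + 1.17/1.34×10^-6) = 0.1572 rad.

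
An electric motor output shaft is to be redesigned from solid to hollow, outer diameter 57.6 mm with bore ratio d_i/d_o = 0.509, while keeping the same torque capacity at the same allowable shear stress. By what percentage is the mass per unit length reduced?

22.4 %

Equal τ_max and T ⇒ the solid shaft needs d_s³ = d_o³(1−k⁴), so d_s = 57.6·(1−0.509⁴)^(1/3) = 56.28 mm.
Area ratio A_h/A_s = d_o²(1−k²)/d_s² = (1−k²)/(1−k⁴)^(2/3) = 0.7760.
Mass saving = 1 − 0.7760 = 22.4 %.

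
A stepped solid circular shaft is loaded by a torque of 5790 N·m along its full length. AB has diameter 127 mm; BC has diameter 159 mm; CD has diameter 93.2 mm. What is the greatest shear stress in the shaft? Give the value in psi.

5280 psi

Under the same torque, τ_max = 16T/(πd³) is largest where d is smallest — segment CD (d = 93.2 mm).
τ_max = 16·5790/(π·(0.0932)³) = 3.643×10^7 Pa.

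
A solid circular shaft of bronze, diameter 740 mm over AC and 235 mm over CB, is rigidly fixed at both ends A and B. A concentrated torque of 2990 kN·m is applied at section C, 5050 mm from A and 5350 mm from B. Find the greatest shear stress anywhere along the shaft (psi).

5400 psi

Compatibility: T_A·a/J_AC = T_B·b/J_CB with T_A + T_B = T₀.
J_AC = 0.0294 m⁴, J_CB = 2.99×10^-4 m⁴, so T_A = T₀·(J_AC/a)/((J_AC/a)+(J_CB/b)) = 2.962e6 N·m, T_B = 28430 N·m.
τ in each portion: τ_AC = 3.72×10^7 Pa, τ_CB = 1.12×10^7 Pa; maximum is in AC.
τ_max = T_AC·r/J = 2.962e6·0.370/0.0294 = 3.722×10^7 Pa.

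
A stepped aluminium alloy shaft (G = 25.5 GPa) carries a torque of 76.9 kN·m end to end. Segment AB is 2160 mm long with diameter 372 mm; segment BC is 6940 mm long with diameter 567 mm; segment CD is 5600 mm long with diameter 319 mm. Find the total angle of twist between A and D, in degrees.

J_AB = π(0.372)⁴/32 = 1.88×10^-3 m⁴; J_BC = π(0.567)⁴/32 = 0.0101 m⁴; J_CD = π(0.319)⁴/32 = 1.02×10^-3 m⁴.
θ = (T/G)·Σ L_i/J_i = (76900/25.5×10⁹)·(2.16/1.88×10^-3 + 6.94/0.0101 + 5.60/1.02×10^-3) = 0.02214 rad.

1.27°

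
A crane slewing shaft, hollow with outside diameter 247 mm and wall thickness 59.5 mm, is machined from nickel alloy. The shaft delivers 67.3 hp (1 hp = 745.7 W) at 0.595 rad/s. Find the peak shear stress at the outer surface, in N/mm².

30.7 N/mm²

ω = 0.595 rad/s, so T = P/ω = 67.3×745.7 / 0.5950 = 84350 N·m.
J = π(d_o⁴ − d_i⁴)/32 = π(0.247⁴ − 0.128⁴)/32 = 3.391×10^-4 m⁴.
τ_max = T·r/J = 84350 × 0.123 / 3.391×10^-4 = 3.072×10^7 Pa.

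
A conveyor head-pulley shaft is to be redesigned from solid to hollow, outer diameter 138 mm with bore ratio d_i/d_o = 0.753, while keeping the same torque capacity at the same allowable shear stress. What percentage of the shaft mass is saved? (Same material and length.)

43.9 %

Equal τ_max and T ⇒ the solid shaft needs d_s³ = d_o³(1−k⁴), so d_s = 138·(1−0.753⁴)^(1/3) = 121.3 mm.
Area ratio A_h/A_s = d_o²(1−k²)/d_s² = (1−k²)/(1−k⁴)^(2/3) = 0.5608.
Mass saving = 1 − 0.5608 = 43.9 %.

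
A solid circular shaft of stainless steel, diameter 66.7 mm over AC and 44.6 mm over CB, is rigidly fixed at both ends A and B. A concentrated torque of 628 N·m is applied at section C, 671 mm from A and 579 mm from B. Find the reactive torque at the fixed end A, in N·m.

Compatibility: T_A·a/J_AC = T_B·b/J_CB with T_A + T_B = T₀.
J_AC = 1.94×10^-6 m⁴, J_CB = 3.88×10^-7 m⁴, so T_A = T₀·(J_AC/a)/((J_AC/a)+(J_CB/b)) = 509.9 N·m, T_B = 118.1 N·m.

510 N·m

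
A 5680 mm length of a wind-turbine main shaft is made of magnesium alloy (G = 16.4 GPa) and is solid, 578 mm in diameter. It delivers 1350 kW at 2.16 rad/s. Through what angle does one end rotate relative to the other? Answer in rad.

0.0198 rad

ω = 2.16 rad/s, so T = P/ω = 1350×10³ / 2.160 = 625000 N·m.
J = πd⁴/32 = π(0.578)⁴/32 = 0.01096 m⁴.
θ = T·L/(G·J) = 625000 × 5.68 / (16.4×10⁹ × 0.01096) = 0.01975 rad.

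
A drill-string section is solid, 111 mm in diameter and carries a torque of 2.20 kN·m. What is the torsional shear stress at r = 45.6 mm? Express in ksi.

J = πd⁴/32 = π(0.111)⁴/32 = 1.490×10^-5 m⁴.
Shear stress varies linearly with radius: τ = T·r/J = 2200 × 0.0456 / 1.490×10^-5 = 6.731×10^6 Pa.

0.976 ksi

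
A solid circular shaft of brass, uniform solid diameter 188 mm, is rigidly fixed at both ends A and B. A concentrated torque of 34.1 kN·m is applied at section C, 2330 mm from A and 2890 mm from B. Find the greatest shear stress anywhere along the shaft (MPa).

14.5 MPa

With uniform GJ and both ends fixed, compatibility θ_AC = θ_CB gives T_A·a = T_B·b, together with T_A + T_B = T₀.
T_A = T₀·b/(a+b) = 34100·2890/5220 = 18880 N·m; T_B = 15220 N·m.
τ in each portion: τ_AC = 1.45×10^7 Pa, τ_CB = 1.17×10^7 Pa; maximum is in AC.
τ_max = T_AC·r/J = 18880·0.0940/1.23×10^-4 = 1.447×10^7 Pa.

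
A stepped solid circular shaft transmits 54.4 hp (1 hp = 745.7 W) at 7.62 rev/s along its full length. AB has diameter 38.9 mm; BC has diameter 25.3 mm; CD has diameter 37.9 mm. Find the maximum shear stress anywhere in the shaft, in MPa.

ω = 2π·7.62 = 47.88 rad/s, so T = P/ω = 54.4×745.7 / 47.88 = 847.3 N·m.
Under the same torque, τ_max = 16T/(πd³) is largest where d is smallest — segment BC (d = 25.3 mm).
τ_max = 16·847.3/(π·(0.0253)³) = 2.665×10^8 Pa.

266 MPa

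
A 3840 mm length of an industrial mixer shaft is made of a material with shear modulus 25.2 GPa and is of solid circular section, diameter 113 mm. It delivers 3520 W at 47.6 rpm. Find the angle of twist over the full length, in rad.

0.00672 rad

ω = 2π·47.6/60 = 4.985 rad/s, so T = P/ω = 3520 / 4.985 = 706.2 N·m.
J = πd⁴/32 = π(0.113)⁴/32 = 1.601×10^-5 m⁴.
θ = T·L/(G·J) = 706.2 × 3.84 / (25.2×10⁹ × 1.601×10^-5) = 6.722×10^-3 rad.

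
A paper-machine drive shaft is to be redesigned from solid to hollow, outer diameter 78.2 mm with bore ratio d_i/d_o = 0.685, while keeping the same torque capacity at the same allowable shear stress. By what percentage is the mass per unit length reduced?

37.4 %

Equal τ_max and T ⇒ the solid shaft needs d_s³ = d_o³(1−k⁴), so d_s = 78.2·(1−0.685⁴)^(1/3) = 71.98 mm.
Area ratio A_h/A_s = d_o²(1−k²)/d_s² = (1−k²)/(1−k⁴)^(2/3) = 0.6265.
Mass saving = 1 − 0.6265 = 37.4 %.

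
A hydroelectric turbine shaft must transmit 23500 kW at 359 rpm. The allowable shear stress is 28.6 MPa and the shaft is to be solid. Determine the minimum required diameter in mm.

ω = 2π·359/60 = 37.59 rad/s, so T = P/ω = 23500×10³ / 37.59 = 625100 N·m.
For a solid shaft τ_max = 16T/(πd³), so d = (16T/(π τ_allow))^(1/3) = (16·625100/(π·2.86×10^7))^(1/3) = 0.4810 m.

481 mm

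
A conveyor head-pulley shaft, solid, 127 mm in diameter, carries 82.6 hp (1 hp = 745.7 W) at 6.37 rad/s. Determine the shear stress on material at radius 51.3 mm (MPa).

ω = 6.37 rad/s, so T = P/ω = 82.6×745.7 / 6.370 = 9670 N·m.
J = πd⁴/32 = π(0.127)⁴/32 = 2.554×10^-5 m⁴.
Shear stress varies linearly with radius: τ = T·r/J = 9670 × 0.0513 / 2.554×10^-5 = 1.942×10^7 Pa.

19.4 MPa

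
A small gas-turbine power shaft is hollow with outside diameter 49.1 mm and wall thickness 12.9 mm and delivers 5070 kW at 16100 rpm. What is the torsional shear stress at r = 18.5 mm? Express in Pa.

1.03e8 Pa

ω = 2π·16100/60 = 1686 rad/s, so T = P/ω = 5070×10³ / 1686 = 3007 N·m.
J = π(d_o⁴ − d_i⁴)/32 = π(0.0491⁴ − 0.0233⁴)/32 = 5.417×10^-7 m⁴.
Shear stress varies linearly with radius: τ = T·r/J = 3007 × 0.0185 / 5.417×10^-7 = 1.027×10^8 Pa.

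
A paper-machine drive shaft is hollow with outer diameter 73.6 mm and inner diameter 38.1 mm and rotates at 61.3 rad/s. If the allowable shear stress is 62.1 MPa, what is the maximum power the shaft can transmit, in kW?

J = π(d_o⁴ − d_i⁴)/32 = π(0.0736⁴ − 0.0381⁴)/32 = 2.674×10^-6 m⁴.
T_max = τ_allow·J/r = 6.21×10^7 × 2.674×10^-6 / 0.0368 = 4512 N·m.
ω = 61.3 rad/s, so P_max = T_max·ω = 2.766×10^5 W.

277 kW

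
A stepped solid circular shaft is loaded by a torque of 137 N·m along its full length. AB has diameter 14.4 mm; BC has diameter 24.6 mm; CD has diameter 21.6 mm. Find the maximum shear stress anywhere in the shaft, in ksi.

Under the same torque, τ_max = 16T/(πd³) is largest where d is smallest — segment AB (d = 14.4 mm).
τ_max = 16·137.0/(π·(0.0144)³) = 2.337×10^8 Pa.

33.9 ksi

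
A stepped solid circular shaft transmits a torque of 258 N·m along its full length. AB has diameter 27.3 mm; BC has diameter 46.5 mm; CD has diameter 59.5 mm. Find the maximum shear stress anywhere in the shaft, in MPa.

Under the same torque, τ_max = 16T/(πd³) is largest where d is smallest — segment AB (d = 27.3 mm).
τ_max = 16·258.0/(π·(0.0273)³) = 6.458×10^7 Pa.

64.6 MPa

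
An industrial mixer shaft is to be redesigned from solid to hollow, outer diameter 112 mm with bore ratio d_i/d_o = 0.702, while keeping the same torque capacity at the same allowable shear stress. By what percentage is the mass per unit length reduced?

38.9 %

Equal τ_max and T ⇒ the solid shaft needs d_s³ = d_o³(1−k⁴), so d_s = 112·(1−0.702⁴)^(1/3) = 102.1 mm.
Area ratio A_h/A_s = d_o²(1−k²)/d_s² = (1−k²)/(1−k⁴)^(2/3) = 0.6106.
Mass saving = 1 − 0.6106 = 38.9 %.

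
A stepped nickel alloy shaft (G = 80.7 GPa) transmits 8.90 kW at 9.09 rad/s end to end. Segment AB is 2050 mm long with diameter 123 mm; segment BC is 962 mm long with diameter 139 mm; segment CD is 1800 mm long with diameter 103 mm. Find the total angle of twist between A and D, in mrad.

3.40 mrad

ω = 9.09 rad/s, so T = P/ω = 8.90×10³ / 9.090 = 979.1 N·m.
J_AB = π(0.123)⁴/32 = 2.25×10^-5 m⁴; J_BC = π(0.139)⁴/32 = 3.66×10^-5 m⁴; J_CD = π(0.103)⁴/32 = 1.10×10^-5 m⁴.
θ = (T/G)·Σ L_i/J_i = (979.1/80.7×10⁹)·(2.05/2.25×10^-5 + 0.962/3.66×10^-5 + 1.80/1.10×10^-5) = 3.402×10^-3 rad.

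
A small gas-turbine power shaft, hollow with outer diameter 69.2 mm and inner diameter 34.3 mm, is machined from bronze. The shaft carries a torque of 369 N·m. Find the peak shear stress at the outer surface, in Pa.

6.04e6 Pa

J = π(d_o⁴ − d_i⁴)/32 = π(0.0692⁴ − 0.0343⁴)/32 = 2.115×10^-6 m⁴.
τ_max = T·r/J = 369.0 × 0.0346 / 2.115×10^-6 = 6.036×10^6 Pa.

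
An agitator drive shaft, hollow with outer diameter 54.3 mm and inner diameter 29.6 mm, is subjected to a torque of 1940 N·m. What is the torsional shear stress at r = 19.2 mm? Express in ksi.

J = π(d_o⁴ − d_i⁴)/32 = π(0.0543⁴ − 0.0296⁴)/32 = 7.781×10^-7 m⁴.
Shear stress varies linearly with radius: τ = T·r/J = 1940 × 0.0192 / 7.781×10^-7 = 4.787×10^7 Pa.

6.94 ksi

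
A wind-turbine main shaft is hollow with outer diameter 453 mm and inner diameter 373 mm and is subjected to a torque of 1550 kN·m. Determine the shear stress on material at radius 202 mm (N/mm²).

140 N/mm²

J = π(d_o⁴ − d_i⁴)/32 = π(0.453⁴ − 0.373⁴)/32 = 2.234×10^-3 m⁴.
Shear stress varies linearly with radius: τ = T·r/J = 1.550e6 × 0.202 / 2.234×10^-3 = 1.402×10^8 Pa.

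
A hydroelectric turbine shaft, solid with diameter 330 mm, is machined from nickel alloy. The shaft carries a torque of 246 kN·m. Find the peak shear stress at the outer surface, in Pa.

J = πd⁴/32 = π(0.330)⁴/32 = 1.164×10^-3 m⁴.
τ_max = T·r/J = 246000 × 0.165 / 1.164×10^-3 = 3.486×10^7 Pa.

3.49e7 Pa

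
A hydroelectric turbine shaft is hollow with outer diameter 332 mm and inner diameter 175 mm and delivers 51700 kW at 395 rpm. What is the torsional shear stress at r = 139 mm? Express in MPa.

ω = 2π·395/60 = 41.36 rad/s, so T = P/ω = 51700×10³ / 41.36 = 1.250e6 N·m.
J = π(d_o⁴ − d_i⁴)/32 = π(0.332⁴ − 0.175⁴)/32 = 1.101×10^-3 m⁴.
Shear stress varies linearly with radius: τ = T·r/J = 1.250e6 × 0.139 / 1.101×10^-3 = 1.578×10^8 Pa.

158 MPa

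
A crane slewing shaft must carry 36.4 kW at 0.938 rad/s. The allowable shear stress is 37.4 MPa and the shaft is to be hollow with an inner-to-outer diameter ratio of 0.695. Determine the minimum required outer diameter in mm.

ω = 0.938 rad/s, so T = P/ω = 36.4×10³ / 0.9380 = 38810 N·m.
For a hollow shaft with d_i/d_o = 0.695: τ_max = 16T/(π d_o³ (1−k⁴)), so d_o = [16T/(π τ_allow (1−k⁴))]^(1/3) = [16·38810/(π·3.74×10^7·0.7667)]^(1/3) = 0.1903 m.

190 mm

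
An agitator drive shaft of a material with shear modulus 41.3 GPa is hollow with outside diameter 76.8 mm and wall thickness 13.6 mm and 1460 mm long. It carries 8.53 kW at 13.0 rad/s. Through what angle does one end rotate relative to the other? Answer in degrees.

ω = 13.0 rad/s, so T = P/ω = 8.53×10³ / 13.00 = 656.2 N·m.
J = π(d_o⁴ − d_i⁴)/32 = π(0.0768⁴ − 0.0496⁴)/32 = 2.821×10^-6 m⁴.
θ = T·L/(G·J) = 656.2 × 1.46 / (41.3×10⁹ × 2.821×10^-6) = 8.222×10^-3 rad.

0.471°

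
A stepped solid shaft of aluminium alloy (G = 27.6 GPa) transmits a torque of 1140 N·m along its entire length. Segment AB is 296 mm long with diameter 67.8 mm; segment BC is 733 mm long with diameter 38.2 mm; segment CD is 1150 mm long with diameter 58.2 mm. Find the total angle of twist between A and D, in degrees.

11.1°

J_AB = π(0.0678)⁴/32 = 2.07×10^-6 m⁴; J_BC = π(0.0382)⁴/32 = 2.09×10^-7 m⁴; J_CD = π(0.0582)⁴/32 = 1.13×10^-6 m⁴.
θ = (T/G)·Σ L_i/J_i = (1140/27.6×10⁹)·(0.296/2.07×10^-6 + 0.733/2.09×10^-7 + 1.15/1.13×10^-6) = 0.1929 rad.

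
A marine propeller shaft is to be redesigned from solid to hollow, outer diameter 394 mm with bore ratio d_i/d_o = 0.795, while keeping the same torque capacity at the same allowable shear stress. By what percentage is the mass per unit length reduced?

48.3 %

Equal τ_max and T ⇒ the solid shaft needs d_s³ = d_o³(1−k⁴), so d_s = 394·(1−0.795⁴)^(1/3) = 332.4 mm.
Area ratio A_h/A_s = d_o²(1−k²)/d_s² = (1−k²)/(1−k⁴)^(2/3) = 0.5170.
Mass saving = 1 − 0.5170 = 48.3 %.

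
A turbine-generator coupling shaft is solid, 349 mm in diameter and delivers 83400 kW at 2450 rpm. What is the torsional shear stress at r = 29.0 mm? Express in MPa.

6.47 MPa

ω = 2π·2450/60 = 256.6 rad/s, so T = P/ω = 83400×10³ / 256.6 = 325100 N·m.
J = πd⁴/32 = π(0.349)⁴/32 = 1.456×10^-3 m⁴.
Shear stress varies linearly with radius: τ = T·r/J = 325100 × 0.0290 / 1.456×10^-3 = 6.472×10^6 Pa.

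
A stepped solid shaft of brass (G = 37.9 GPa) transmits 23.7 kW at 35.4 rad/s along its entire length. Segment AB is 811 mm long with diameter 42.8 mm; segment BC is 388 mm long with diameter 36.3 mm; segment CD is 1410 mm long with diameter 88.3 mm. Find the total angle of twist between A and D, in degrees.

ω = 35.4 rad/s, so T = P/ω = 23.7×10³ / 35.40 = 669.5 N·m.
J_AB = π(0.0428)⁴/32 = 3.29×10^-7 m⁴; J_BC = π(0.0363)⁴/32 = 1.70×10^-7 m⁴; J_CD = π(0.0883)⁴/32 = 5.97×10^-6 m⁴.
θ = (T/G)·Σ L_i/J_i = (669.5/37.9×10⁹)·(0.811/3.29×10^-7 + 0.388/1.70×10^-7 + 1.41/5.97×10^-6) = 0.08787 rad.

5.03°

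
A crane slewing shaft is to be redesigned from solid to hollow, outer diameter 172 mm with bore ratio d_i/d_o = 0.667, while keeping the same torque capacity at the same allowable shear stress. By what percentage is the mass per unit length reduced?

Equal τ_max and T ⇒ the solid shaft needs d_s³ = d_o³(1−k⁴), so d_s = 172·(1−0.667⁴)^(1/3) = 159.8 mm.
Area ratio A_h/A_s = d_o²(1−k²)/d_s² = (1−k²)/(1−k⁴)^(2/3) = 0.6430.
Mass saving = 1 − 0.6430 = 35.7 %.

35.7 %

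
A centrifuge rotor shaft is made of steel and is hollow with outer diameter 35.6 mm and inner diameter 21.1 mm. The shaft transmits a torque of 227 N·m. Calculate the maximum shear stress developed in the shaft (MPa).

J = π(d_o⁴ − d_i⁴)/32 = π(0.0356⁴ − 0.0211⁴)/32 = 1.382×10^-7 m⁴.
τ_max = T·r/J = 227.0 × 0.0178 / 1.382×10^-7 = 2.923×10^7 Pa.

29.2 MPa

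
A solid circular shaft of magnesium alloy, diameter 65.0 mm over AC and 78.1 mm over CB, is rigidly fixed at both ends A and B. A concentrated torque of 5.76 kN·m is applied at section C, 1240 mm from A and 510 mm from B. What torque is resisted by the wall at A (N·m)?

949 N·m

Compatibility: T_A·a/J_AC = T_B·b/J_CB with T_A + T_B = T₀.
J_AC = 1.75×10^-6 m⁴, J_CB = 3.65×10^-6 m⁴, so T_A = T₀·(J_AC/a)/((J_AC/a)+(J_CB/b)) = 949.3 N·m, T_B = 4811 N·m.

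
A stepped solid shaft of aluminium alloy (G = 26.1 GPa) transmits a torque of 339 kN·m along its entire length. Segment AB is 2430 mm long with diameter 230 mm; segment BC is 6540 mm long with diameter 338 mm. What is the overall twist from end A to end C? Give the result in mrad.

J_AB = π(0.230)⁴/32 = 2.75×10^-4 m⁴; J_BC = π(0.338)⁴/32 = 1.28×10^-3 m⁴.
θ = (T/G)·Σ L_i/J_i = (339000/26.1×10⁹)·(2.43/2.75×10^-4 + 6.54/1.28×10^-3) = 0.1812 rad.

181 mrad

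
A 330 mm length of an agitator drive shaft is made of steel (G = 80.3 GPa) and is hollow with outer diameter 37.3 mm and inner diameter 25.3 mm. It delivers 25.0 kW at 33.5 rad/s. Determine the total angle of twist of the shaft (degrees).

ω = 33.5 rad/s, so T = P/ω = 25.0×10³ / 33.50 = 746.3 N·m.
J = π(d_o⁴ − d_i⁴)/32 = π(0.0373⁴ − 0.0253⁴)/32 = 1.498×10^-7 m⁴.
θ = T·L/(G·J) = 746.3 × 0.330 / (80.3×10⁹ × 1.498×10^-7) = 0.02047 rad.

1.17°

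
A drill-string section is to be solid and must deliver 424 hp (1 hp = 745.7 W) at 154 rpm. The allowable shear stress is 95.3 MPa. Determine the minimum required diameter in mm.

ω = 2π·154/60 = 16.13 rad/s, so T = P/ω = 424×745.7 / 16.13 = 19610 N·m.
For a solid shaft τ_max = 16T/(πd³), so d = (16T/(π τ_allow))^(1/3) = (16·19610/(π·9.53×10^7))^(1/3) = 0.1016 m.

102 mm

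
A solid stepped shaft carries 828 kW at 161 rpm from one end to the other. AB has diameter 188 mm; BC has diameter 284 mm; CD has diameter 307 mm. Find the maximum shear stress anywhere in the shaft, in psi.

ω = 2π·161/60 = 16.86 rad/s, so T = P/ω = 828×10³ / 16.86 = 49110 N·m.
Under the same torque, τ_max = 16T/(πd³) is largest where d is smallest — segment AB (d = 188 mm).
τ_max = 16·49110/(π·(0.188)³) = 3.764×10^7 Pa.

5460 psi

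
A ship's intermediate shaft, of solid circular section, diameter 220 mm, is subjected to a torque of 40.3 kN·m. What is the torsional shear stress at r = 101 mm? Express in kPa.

J = πd⁴/32 = π(0.220)⁴/32 = 2.300×10^-4 m⁴.
Shear stress varies linearly with radius: τ = T·r/J = 40300 × 0.101 / 2.300×10^-4 = 1.770×10^7 Pa.

17700 kPa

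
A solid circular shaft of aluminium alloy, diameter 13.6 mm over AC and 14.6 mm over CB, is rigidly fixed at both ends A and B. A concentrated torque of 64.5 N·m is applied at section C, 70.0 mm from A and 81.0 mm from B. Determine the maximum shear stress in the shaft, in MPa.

Compatibility: T_A·a/J_AC = T_B·b/J_CB with T_A + T_B = T₀.
J_AC = 3.36×10^-9 m⁴, J_CB = 4.46×10^-9 m⁴, so T_A = T₀·(J_AC/a)/((J_AC/a)+(J_CB/b)) = 30.03 N·m, T_B = 34.47 N·m.
τ in each portion: τ_AC = 6.08×10^7 Pa, τ_CB = 5.64×10^7 Pa; maximum is in AC.
τ_max = T_AC·r/J = 30.03·0.00680/3.36×10^-9 = 6.080×10^7 Pa.

60.8 MPa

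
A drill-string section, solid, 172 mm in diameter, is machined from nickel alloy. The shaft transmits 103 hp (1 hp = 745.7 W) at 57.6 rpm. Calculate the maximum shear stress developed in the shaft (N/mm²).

12.7 N/mm²

ω = 2π·57.6/60 = 6.032 rad/s, so T = P/ω = 103×745.7 / 6.032 = 12730 N·m.
J = πd⁴/32 = π(0.172)⁴/32 = 8.592×10^-5 m⁴.
τ_max = T·r/J = 12730 × 0.0860 / 8.592×10^-5 = 1.274×10^7 Pa.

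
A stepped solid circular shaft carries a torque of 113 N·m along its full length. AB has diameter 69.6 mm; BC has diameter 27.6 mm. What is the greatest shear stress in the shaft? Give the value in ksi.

3.97 ksi

Under the same torque, τ_max = 16T/(πd³) is largest where d is smallest — segment BC (d = 27.6 mm).
τ_max = 16·113.0/(π·(0.0276)³) = 2.737×10^7 Pa.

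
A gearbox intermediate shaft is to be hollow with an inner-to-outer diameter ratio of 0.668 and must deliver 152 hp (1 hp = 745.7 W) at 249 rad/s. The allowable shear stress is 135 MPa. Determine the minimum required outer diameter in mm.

27.8 mm

ω = 249 rad/s, so T = P/ω = 152×745.7 / 249.0 = 455.2 N·m.
For a hollow shaft with d_i/d_o = 0.668: τ_max = 16T/(π d_o³ (1−k⁴)), so d_o = [16T/(π τ_allow (1−k⁴))]^(1/3) = [16·455.2/(π·1.35×10^8·0.8009)]^(1/3) = 0.02778 m.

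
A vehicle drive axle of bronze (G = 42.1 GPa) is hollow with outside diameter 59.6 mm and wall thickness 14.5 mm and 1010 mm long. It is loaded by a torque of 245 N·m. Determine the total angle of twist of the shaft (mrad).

J = π(d_o⁴ − d_i⁴)/32 = π(0.0596⁴ − 0.0306⁴)/32 = 1.153×10^-6 m⁴.
θ = T·L/(G·J) = 245.0 × 1.01 / (42.1×10⁹ × 1.153×10^-6) = 5.099×10^-3 rad.

5.10 mrad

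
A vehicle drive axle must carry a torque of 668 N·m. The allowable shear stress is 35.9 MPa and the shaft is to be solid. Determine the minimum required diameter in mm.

For a solid shaft τ_max = 16T/(πd³), so d = (16T/(π τ_allow))^(1/3) = (16·668.0/(π·3.59×10^7))^(1/3) = 0.04559 m.

45.6 mm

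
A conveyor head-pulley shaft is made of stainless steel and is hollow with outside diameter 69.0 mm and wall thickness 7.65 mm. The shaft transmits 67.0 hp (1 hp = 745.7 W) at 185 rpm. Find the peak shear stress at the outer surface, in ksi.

ω = 2π·185/60 = 19.37 rad/s, so T = P/ω = 67.0×745.7 / 19.37 = 2579 N·m.
J = π(d_o⁴ − d_i⁴)/32 = π(0.0690⁴ − 0.0537⁴)/32 = 1.409×10^-6 m⁴.
τ_max = T·r/J = 2579 × 0.0345 / 1.409×10^-6 = 6.315×10^7 Pa.

9.16 ksi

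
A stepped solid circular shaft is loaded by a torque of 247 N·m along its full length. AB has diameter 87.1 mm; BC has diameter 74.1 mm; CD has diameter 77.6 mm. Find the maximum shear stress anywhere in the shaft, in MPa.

3.09 MPa

Under the same torque, τ_max = 16T/(πd³) is largest where d is smallest — segment BC (d = 74.1 mm).
τ_max = 16·247.0/(π·(0.0741)³) = 3.092×10^6 Pa.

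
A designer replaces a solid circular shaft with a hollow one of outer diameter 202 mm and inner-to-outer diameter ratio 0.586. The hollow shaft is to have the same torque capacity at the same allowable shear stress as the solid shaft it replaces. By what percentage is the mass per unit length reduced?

28.6 %

Equal τ_max and T ⇒ the solid shaft needs d_s³ = d_o³(1−k⁴), so d_s = 202·(1−0.586⁴)^(1/3) = 193.7 mm.
Area ratio A_h/A_s = d_o²(1−k²)/d_s² = (1−k²)/(1−k⁴)^(2/3) = 0.7139.
Mass saving = 1 − 0.7139 = 28.6 %.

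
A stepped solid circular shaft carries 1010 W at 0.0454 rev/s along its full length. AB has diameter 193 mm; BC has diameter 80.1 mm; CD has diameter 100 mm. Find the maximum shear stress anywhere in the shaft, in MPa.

35.1 MPa

ω = 2π·0.0454 = 0.2853 rad/s, so T = P/ω = 1010 / 0.2853 = 3541 N·m.
Under the same torque, τ_max = 16T/(πd³) is largest where d is smallest — segment BC (d = 80.1 mm).
τ_max = 16·3541/(π·(0.0801)³) = 3.509×10^7 Pa.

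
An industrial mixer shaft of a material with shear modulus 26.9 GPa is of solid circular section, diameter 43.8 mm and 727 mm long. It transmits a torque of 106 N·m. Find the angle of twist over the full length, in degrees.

0.454°

J = πd⁴/32 = π(0.0438)⁴/32 = 3.613×10^-7 m⁴.
θ = T·L/(G·J) = 106.0 × 0.727 / (26.9×10⁹ × 3.613×10^-7) = 7.929×10^-3 rad.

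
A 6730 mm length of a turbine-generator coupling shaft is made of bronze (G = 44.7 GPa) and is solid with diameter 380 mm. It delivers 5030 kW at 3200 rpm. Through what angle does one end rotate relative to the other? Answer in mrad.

ω = 2π·3200/60 = 335.1 rad/s, so T = P/ω = 5030×10³ / 335.1 = 15010 N·m.
J = πd⁴/32 = π(0.380)⁴/32 = 2.047×10^-3 m⁴.
θ = T·L/(G·J) = 15010 × 6.73 / (44.7×10⁹ × 2.047×10^-3) = 1.104×10^-3 rad.

1.10 mrad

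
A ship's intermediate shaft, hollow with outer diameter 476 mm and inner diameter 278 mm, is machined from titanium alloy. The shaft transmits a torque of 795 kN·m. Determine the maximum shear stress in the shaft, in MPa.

J = π(d_o⁴ − d_i⁴)/32 = π(0.476⁴ − 0.278⁴)/32 = 4.454×10^-3 m⁴.
τ_max = T·r/J = 795000 × 0.238 / 4.454×10^-3 = 4.248×10^7 Pa.

42.5 MPa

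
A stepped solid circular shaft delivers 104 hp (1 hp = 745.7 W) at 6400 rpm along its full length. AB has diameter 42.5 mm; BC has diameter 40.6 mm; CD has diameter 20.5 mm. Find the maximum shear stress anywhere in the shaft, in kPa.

68400 kPa

ω = 2π·6400/60 = 670.2 rad/s, so T = P/ω = 104×745.7 / 670.2 = 115.7 N·m.
Under the same torque, τ_max = 16T/(πd³) is largest where d is smallest — segment CD (d = 20.5 mm).
τ_max = 16·115.7/(π·(0.0205)³) = 6.841×10^7 Pa.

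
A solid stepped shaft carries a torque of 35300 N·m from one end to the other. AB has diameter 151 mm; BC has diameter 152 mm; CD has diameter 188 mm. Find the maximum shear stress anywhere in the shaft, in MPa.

Under the same torque, τ_max = 16T/(πd³) is largest where d is smallest — segment AB (d = 151 mm).
τ_max = 16·35300/(π·(0.151)³) = 5.222×10^7 Pa.

52.2 MPa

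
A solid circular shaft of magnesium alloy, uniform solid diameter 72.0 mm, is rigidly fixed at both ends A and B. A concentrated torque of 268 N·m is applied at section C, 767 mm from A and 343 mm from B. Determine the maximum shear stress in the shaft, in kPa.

2530 kPa

With uniform GJ and both ends fixed, compatibility θ_AC = θ_CB gives T_A·a = T_B·b, together with T_A + T_B = T₀.
T_A = T₀·b/(a+b) = 268.0·343/1110 = 82.81 N·m; T_B = 185.2 N·m.
τ in each portion: τ_AC = 1.13×10^6 Pa, τ_CB = 2.53×10^6 Pa; maximum is in CB.
τ_max = T_CB·r/J = 185.2·0.0360/2.64×10^-6 = 2.527×10^6 Pa.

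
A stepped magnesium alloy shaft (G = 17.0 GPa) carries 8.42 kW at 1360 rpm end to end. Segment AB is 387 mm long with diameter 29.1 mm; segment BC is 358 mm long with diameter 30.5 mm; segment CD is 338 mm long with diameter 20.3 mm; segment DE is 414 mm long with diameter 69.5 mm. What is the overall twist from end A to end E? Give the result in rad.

0.105 rad

ω = 2π·1360/60 = 142.4 rad/s, so T = P/ω = 8.42×10³ / 142.4 = 59.12 N·m.
J_AB = π(0.0291)⁴/32 = 7.04×10^-8 m⁴; J_BC = π(0.0305)⁴/32 = 8.50×10^-8 m⁴; J_CD = π(0.0203)⁴/32 = 1.67×10^-8 m⁴; J_DE = π(0.0695)⁴/32 = 2.29×10^-6 m⁴.
θ = (T/G)·Σ L_i/J_i = (59.12/17.0×10⁹)·(0.387/7.04×10^-8 + 0.358/8.50×10^-8 + 0.338/1.67×10^-8 + 0.414/2.29×10^-6) = 0.1049 rad.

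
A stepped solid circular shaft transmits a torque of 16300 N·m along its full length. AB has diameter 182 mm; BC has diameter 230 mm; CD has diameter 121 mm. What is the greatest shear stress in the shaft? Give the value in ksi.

6.80 ksi

Under the same torque, τ_max = 16T/(πd³) is largest where d is smallest — segment CD (d = 121 mm).
τ_max = 16·16300/(π·(0.121)³) = 4.686×10^7 Pa.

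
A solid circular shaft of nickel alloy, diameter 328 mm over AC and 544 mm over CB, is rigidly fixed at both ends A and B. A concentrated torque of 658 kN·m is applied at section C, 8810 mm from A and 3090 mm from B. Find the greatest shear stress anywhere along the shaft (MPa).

19.9 MPa

Compatibility: T_A·a/J_AC = T_B·b/J_CB with T_A + T_B = T₀.
J_AC = 1.14×10^-3 m⁴, J_CB = 8.60×10^-3 m⁴, so T_A = T₀·(J_AC/a)/((J_AC/a)+(J_CB/b)) = 29150 N·m, T_B = 628900 N·m.
τ in each portion: τ_AC = 4.21×10^6 Pa, τ_CB = 1.99×10^7 Pa; maximum is in CB.
τ_max = T_CB·r/J = 628900·0.272/8.60×10^-3 = 1.989×10^7 Pa.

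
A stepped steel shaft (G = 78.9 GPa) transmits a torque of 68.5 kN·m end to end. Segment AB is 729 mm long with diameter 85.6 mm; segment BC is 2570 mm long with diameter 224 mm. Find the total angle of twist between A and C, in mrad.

129 mrad

J_AB = π(0.0856)⁴/32 = 5.27×10^-6 m⁴; J_BC = π(0.224)⁴/32 = 2.47×10^-4 m⁴.
θ = (T/G)·Σ L_i/J_i = (68500/78.9×10⁹)·(0.729/5.27×10^-6 + 2.57/2.47×10^-4) = 0.1291 rad.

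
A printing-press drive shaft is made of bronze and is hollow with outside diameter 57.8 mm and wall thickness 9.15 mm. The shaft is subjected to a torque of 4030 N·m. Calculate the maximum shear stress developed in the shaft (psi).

J = π(d_o⁴ − d_i⁴)/32 = π(0.0578⁴ − 0.0395⁴)/32 = 8.568×10^-7 m⁴.
τ_max = T·r/J = 4030 × 0.0289 / 8.568×10^-7 = 1.359×10^8 Pa.

19700 psi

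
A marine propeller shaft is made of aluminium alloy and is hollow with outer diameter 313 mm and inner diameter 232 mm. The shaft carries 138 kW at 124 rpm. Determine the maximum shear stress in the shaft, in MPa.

ω = 2π·124/60 = 12.99 rad/s, so T = P/ω = 138×10³ / 12.99 = 10630 N·m.
J = π(d_o⁴ − d_i⁴)/32 = π(0.313⁴ − 0.232⁴)/32 = 6.579×10^-4 m⁴.
τ_max = T·r/J = 10630 × 0.157 / 6.579×10^-4 = 2.528×10^6 Pa.

2.53 MPa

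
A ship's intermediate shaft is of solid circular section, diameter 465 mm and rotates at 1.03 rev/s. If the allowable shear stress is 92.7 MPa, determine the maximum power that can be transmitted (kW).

J = πd⁴/32 = π(0.465)⁴/32 = 4.590×10^-3 m⁴.
T_max = τ_allow·J/r = 9.27×10^7 × 4.590×10^-3 / 0.233 = 1.830e6 N·m.
ω = 2π·1.03 = 6.472 rad/s, so P_max = T_max·ω = 1.184×10^7 W.

11800 kW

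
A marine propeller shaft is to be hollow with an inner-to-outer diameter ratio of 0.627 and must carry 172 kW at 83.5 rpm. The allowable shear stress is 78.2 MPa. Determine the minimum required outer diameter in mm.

ω = 2π·83.5/60 = 8.744 rad/s, so T = P/ω = 172×10³ / 8.744 = 19670 N·m.
For a hollow shaft with d_i/d_o = 0.627: τ_max = 16T/(π d_o³ (1−k⁴)), so d_o = [16T/(π τ_allow (1−k⁴))]^(1/3) = [16·19670/(π·7.82×10^7·0.8454)]^(1/3) = 0.1149 m.

115 mm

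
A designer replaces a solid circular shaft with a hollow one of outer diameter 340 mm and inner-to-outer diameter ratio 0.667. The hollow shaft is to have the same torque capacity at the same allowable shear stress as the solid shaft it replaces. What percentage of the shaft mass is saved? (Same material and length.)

35.7 %

Equal τ_max and T ⇒ the solid shaft needs d_s³ = d_o³(1−k⁴), so d_s = 340·(1−0.667⁴)^(1/3) = 315.9 mm.
Area ratio A_h/A_s = d_o²(1−k²)/d_s² = (1−k²)/(1−k⁴)^(2/3) = 0.6430.
Mass saving = 1 − 0.6430 = 35.7 %.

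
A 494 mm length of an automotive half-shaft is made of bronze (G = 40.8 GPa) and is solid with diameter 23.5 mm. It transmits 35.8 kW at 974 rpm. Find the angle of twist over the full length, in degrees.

ω = 2π·974/60 = 102.0 rad/s, so T = P/ω = 35.8×10³ / 102.0 = 351.0 N·m.
J = πd⁴/32 = π(0.0235)⁴/32 = 2.994×10^-8 m⁴.
θ = T·L/(G·J) = 351.0 × 0.494 / (40.8×10⁹ × 2.994×10^-8) = 0.1419 rad.

8.13°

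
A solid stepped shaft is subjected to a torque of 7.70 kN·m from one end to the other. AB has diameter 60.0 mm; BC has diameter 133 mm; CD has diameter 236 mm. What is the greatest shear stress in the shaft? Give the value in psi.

Under the same torque, τ_max = 16T/(πd³) is largest where d is smallest — segment AB (d = 60.0 mm).
τ_max = 16·7700/(π·(0.0600)³) = 1.816×10^8 Pa.

26300 psi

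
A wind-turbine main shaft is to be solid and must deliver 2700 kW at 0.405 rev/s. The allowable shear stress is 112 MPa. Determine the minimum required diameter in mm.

364 mm

ω = 2π·0.405 = 2.545 rad/s, so T = P/ω = 2700×10³ / 2.545 = 1.061e6 N·m.
For a solid shaft τ_max = 16T/(πd³), so d = (16T/(π τ_allow))^(1/3) = (16·1.061e6/(π·1.12×10^8))^(1/3) = 0.3640 m.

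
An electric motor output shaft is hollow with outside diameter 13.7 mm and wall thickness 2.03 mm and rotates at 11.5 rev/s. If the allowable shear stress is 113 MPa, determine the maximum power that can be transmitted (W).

J = π(d_o⁴ − d_i⁴)/32 = π(0.0137⁴ − 0.00964⁴)/32 = 2.611×10^-9 m⁴.
T_max = τ_allow·J/r = 1.13×10^8 × 2.611×10^-9 / 0.00685 = 43.07 N·m.
ω = 2π·11.5 = 72.26 rad/s, so P_max = T_max·ω = 3112 W.

3110 W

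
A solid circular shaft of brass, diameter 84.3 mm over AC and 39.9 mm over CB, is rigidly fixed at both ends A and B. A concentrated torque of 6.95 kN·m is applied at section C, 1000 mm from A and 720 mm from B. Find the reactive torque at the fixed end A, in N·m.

Compatibility: T_A·a/J_AC = T_B·b/J_CB with T_A + T_B = T₀.
J_AC = 4.96×10^-6 m⁴, J_CB = 2.49×10^-7 m⁴, so T_A = T₀·(J_AC/a)/((J_AC/a)+(J_CB/b)) = 6497 N·m, T_B = 452.9 N·m.

6500 N·m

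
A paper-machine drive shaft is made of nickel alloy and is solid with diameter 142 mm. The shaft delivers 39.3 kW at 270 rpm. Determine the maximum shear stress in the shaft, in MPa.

ω = 2π·270/60 = 28.27 rad/s, so T = P/ω = 39.3×10³ / 28.27 = 1390 N·m.
J = πd⁴/32 = π(0.142)⁴/32 = 3.992×10^-5 m⁴.
τ_max = T·r/J = 1390 × 0.0710 / 3.992×10^-5 = 2.472×10^6 Pa.

2.47 MPa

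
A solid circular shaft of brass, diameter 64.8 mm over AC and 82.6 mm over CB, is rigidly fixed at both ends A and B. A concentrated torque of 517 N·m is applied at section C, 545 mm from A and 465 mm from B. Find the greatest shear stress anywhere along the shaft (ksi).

Compatibility: T_A·a/J_AC = T_B·b/J_CB with T_A + T_B = T₀.
J_AC = 1.73×10^-6 m⁴, J_CB = 4.57×10^-6 m⁴, so T_A = T₀·(J_AC/a)/((J_AC/a)+(J_CB/b)) = 126.3 N·m, T_B = 390.7 N·m.
τ in each portion: τ_AC = 2.36×10^6 Pa, τ_CB = 3.53×10^6 Pa; maximum is in CB.
τ_max = T_CB·r/J = 390.7·0.0413/4.57×10^-6 = 3.531×10^6 Pa.

0.512 ksi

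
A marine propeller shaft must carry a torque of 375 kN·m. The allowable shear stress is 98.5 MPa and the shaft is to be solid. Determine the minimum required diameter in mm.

269 mm

For a solid shaft τ_max = 16T/(πd³), so d = (16T/(π τ_allow))^(1/3) = (16·375000/(π·9.85×10^7))^(1/3) = 0.2687 m.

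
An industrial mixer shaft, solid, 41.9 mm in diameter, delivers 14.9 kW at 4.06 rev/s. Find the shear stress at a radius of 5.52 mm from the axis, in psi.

1550 psi

ω = 2π·4.06 = 25.51 rad/s, so T = P/ω = 14.9×10³ / 25.51 = 584.1 N·m.
J = πd⁴/32 = π(0.0419)⁴/32 = 3.026×10^-7 m⁴.
Shear stress varies linearly with radius: τ = T·r/J = 584.1 × 0.00552 / 3.026×10^-7 = 1.066×10^7 Pa.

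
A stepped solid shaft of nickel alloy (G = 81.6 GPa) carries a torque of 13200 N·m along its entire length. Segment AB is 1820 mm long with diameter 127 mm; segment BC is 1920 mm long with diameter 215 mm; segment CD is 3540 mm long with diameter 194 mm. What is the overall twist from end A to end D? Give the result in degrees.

J_AB = π(0.127)⁴/32 = 2.55×10^-5 m⁴; J_BC = π(0.215)⁴/32 = 2.10×10^-4 m⁴; J_CD = π(0.194)⁴/32 = 1.39×10^-4 m⁴.
θ = (T/G)·Σ L_i/J_i = (13200/81.6×10⁹)·(1.82/2.55×10^-5 + 1.92/2.10×10^-4 + 3.54/1.39×10^-4) = 0.01713 rad.

0.981°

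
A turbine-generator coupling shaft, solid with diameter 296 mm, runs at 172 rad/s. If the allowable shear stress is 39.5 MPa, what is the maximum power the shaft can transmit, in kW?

J = πd⁴/32 = π(0.296)⁴/32 = 7.536×10^-4 m⁴.
T_max = τ_allow·J/r = 3.95×10^7 × 7.536×10^-4 / 0.148 = 201100 N·m.
ω = 172 rad/s, so P_max = T_max·ω = 3.460×10^7 W.

34600 kW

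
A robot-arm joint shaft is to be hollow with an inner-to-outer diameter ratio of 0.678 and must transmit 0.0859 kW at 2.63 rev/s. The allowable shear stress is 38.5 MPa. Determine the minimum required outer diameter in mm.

9.55 mm

ω = 2π·2.63 = 16.52 rad/s, so T = P/ω = 0.0859×10³ / 16.52 = 5.198 N·m.
For a hollow shaft with d_i/d_o = 0.678: τ_max = 16T/(π d_o³ (1−k⁴)), so d_o = [16T/(π τ_allow (1−k⁴))]^(1/3) = [16·5.198/(π·3.85×10^7·0.7887)]^(1/3) = 0.009553 m.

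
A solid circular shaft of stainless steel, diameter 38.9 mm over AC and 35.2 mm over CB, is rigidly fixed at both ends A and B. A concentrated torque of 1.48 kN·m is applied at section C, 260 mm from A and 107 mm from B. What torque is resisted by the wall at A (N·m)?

Compatibility: T_A·a/J_AC = T_B·b/J_CB with T_A + T_B = T₀.
J_AC = 2.25×10^-7 m⁴, J_CB = 1.51×10^-7 m⁴, so T_A = T₀·(J_AC/a)/((J_AC/a)+(J_CB/b)) = 562.9 N·m, T_B = 917.1 N·m.

563 N·m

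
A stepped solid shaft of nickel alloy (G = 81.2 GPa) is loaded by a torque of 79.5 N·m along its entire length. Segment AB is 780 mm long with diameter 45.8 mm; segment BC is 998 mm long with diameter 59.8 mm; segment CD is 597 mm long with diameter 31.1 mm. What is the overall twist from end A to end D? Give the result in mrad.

8.91 mrad

J_AB = π(0.0458)⁴/32 = 4.32×10^-7 m⁴; J_BC = π(0.0598)⁴/32 = 1.26×10^-6 m⁴; J_CD = π(0.0311)⁴/32 = 9.18×10^-8 m⁴.
θ = (T/G)·Σ L_i/J_i = (79.50/81.2×10⁹)·(0.780/4.32×10^-7 + 0.998/1.26×10^-6 + 0.597/9.18×10^-8) = 8.910×10^-3 rad.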